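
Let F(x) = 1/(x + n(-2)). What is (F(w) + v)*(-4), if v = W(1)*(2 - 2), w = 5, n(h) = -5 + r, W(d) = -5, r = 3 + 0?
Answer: -4/3 ≈ -1.3333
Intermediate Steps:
r = 3
n(h) = -2 (n(h) = -5 + 3 = -2)
F(x) = 1/(-2 + x) (F(x) = 1/(x - 2) = 1/(-2 + x))
v = 0 (v = -5*(2 - 2) = -5*0 = 0)
(F(w) + v)*(-4) = (1/(-2 + 5) + 0)*(-4) = (1/3 + 0)*(-4) = (1/3)*(-4) = -4/3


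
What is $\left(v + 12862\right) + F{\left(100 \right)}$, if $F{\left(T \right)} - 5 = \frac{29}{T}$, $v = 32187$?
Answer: $\frac{4505429}{100} \approx 45054.0$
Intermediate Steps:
$F{\left(T \right)} = 5 + \frac{29}{T}$
$\left(v + 12862\right) + F{\left(100 \right)} = \left(32187 + 12862\right) + \left(5 + \frac{29}{100}\right) = 45049 + \left(5 + 29 \cdot \frac{1}{100}\right) = 45049 + \left(5 + \frac{29}{100}\right) = 45049 + \frac{529}{100} = \frac{4505429}{100}$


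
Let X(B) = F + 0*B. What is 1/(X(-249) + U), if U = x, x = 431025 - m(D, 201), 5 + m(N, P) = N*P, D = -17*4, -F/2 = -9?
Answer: 1/444716 ≈ 2.2486e-6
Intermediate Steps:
F = 18 (F = -2*(-9) = 18)
D = -68
m(N, P) = -5 + N*P
X(B) = 18 (X(B) = 18 + 0*B = 18 + 0 = 18)
x = 444698 (x = 431025 - (-5 - 68*201) = 431025 - (-5 - 13668) = 431025 - 1*(-13673) = 431025 + 13673 = 444698)
U = 444698
1/(X(-249) + U) = 1/(18 + 444698) = 1/444716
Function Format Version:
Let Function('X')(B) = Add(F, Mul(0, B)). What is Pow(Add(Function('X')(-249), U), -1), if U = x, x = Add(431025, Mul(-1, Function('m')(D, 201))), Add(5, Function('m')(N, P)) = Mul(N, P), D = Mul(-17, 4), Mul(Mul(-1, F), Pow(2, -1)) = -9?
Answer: Rational(1, 444716) ≈ 2.2486e-6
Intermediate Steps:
F = 18 (F = Mul(-2, -9) = 18)
D = -68
Function('m')(N, P) = Add(-5, Mul(N, P))
Function('X')(B) = 18 (Function('X')(B) = Add(18, Mul(0, B)) = Add(18, 0) = 18)
x = 444698 (x = Add(431025, Mul(-1, Add(-5, Mul(-68, 201)))) = Add(431025, Mul(-1, Add(-5, -13668))) = Add(431025, Mul(-1, -13673)) = Add(431025, 13673) = 444698)
U = 444698
Pow(Add(Function('X')(-249), U), -1) = Pow(Add(18, 444698), -1) = Pow(444716, -1) = Rational(1, 444716)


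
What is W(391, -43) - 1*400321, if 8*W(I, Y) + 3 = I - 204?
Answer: -400298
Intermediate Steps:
W(I, Y) = -207/8 + I/8 (W(I, Y) = -3/8 + (I - 204)/8 = -3/8 + (-204 + I)/8 = -3/8 + (-51/2 + I/8) = -207/8 + I/8)
W(391, -43) - 1*400321 = (-207/8 + (⅛)*391) - 1*400321 = (-207/8 + 391/8) - 400321 = 23 - 400321 = -400298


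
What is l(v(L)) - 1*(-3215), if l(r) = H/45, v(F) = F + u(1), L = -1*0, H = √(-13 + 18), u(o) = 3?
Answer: 3215 + √5/45 ≈ 3215.1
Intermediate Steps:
H = √5 ≈ 2.2361
L = 0
v(F) = 3 + F (v(F) = F + 3 = 3 + F)
l(r) = √5/45
l(v(L)) - 1*(-3215) = √5/45 - 1*(-3215) = √5/45 + 3215 = 3215 + √5/45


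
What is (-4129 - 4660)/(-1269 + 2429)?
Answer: -8789/1160 ≈ -7.5767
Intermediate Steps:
(-4129 - 4660)/(-1269 + 2429) = -8789/1160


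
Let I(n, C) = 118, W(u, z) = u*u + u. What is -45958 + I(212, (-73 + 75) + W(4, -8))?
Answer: -45840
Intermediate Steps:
W(u, z) = u + u² (W(u, z) = u² + u = u + u²)
-45958 + I(212, (-73 + 75) + W(4, -8)) = -45958 + 118 = -45840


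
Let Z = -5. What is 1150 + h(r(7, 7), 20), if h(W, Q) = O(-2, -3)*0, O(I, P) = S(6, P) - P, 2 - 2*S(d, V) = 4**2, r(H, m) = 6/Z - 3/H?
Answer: 1150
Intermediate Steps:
r(H, m) = -6/5 - 3/H (r(H, m) = 6/(-5) - 3/H = 6*(-1/5) - 3/H = -6/5 - 3/H)
S(d, V) = -7 (S(d, V) = 1 - 1/2*4**2 = 1 - 1/2*16 = 1 - 8 = -7)
O(I, P) = -7 - P
h(W, Q) = 0 (h(W, Q) = (-7 - 1*(-3))*0 = (-7 + 3)*0 = -4*0 = 0)
1150 + h(r(7, 7), 20) = 1150 + 0 = 1150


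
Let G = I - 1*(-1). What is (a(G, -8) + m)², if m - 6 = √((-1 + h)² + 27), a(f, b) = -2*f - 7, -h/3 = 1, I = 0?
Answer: (3 - √43)² ≈ 12.655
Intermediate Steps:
h = -3 (h = -3*1 = -3)
G = 1 (G = 0 - 1*(-1) = 0 + 1 = 1)
a(f, b) = -7 - 2*f
m = 6 + √43 (m = 6 + √((-1 - 3)² + 27) = 6 + √((-4)² + 27) = 6 + √(16 + 27) = 6 + √43 ≈ 12.557)
(a(G, -8) + m)² = ((-7 - 2*1) + (6 + √43))² = ((-7 - 2) + (6 + √43))² = (-9 + (6 + √43))² = (-3 + √43)²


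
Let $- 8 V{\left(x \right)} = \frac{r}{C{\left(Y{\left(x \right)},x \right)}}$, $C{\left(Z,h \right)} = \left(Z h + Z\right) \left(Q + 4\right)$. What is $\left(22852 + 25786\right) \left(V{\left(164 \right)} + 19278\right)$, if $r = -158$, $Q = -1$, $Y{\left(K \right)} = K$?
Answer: $\frac{152235778500241}{162360} \approx 9.3764 \cdot 10^{8}$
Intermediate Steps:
$C{\left(Z,h \right)} = 3 Z + 3 Z h$ ($C{\left(Z,h \right)} = \left(Z h + Z\right) \left(-1 + 4\right) = \left(Z + Z h\right) 3 = 3 Z + 3 Z h$)
$V{\left(x \right)} = \frac{79}{12 x \left(1 + x\right)}$ ($V{\left(x \right)} = - \frac{\left(-158\right) \frac{1}{3 x \left(1 + x\right)}}{8} = - \frac{\left(- \frac{158}{3}\right) \frac{1}{x} \frac{1}{1 + x}}{8} = \frac{79}{12 x \left(1 + x\right)}$)
$\left(22852 + 25786\right) \left(V{\left(164 \right)} + 19278\right) = \left(22852 + 25786\right) \left(\frac{79}{12 \cdot 164 \left(1 + 164\right)} + 19278\right) = 48638 \left(\frac{79}{12} \cdot \frac{1}{164} \cdot \frac{1}{165} + 19278\right) = 48638 \left(\frac{79}{324720} + 19278\right) = 48638 \cdot \frac{6259952239}{324720} = \frac{152235778500241}{162360}$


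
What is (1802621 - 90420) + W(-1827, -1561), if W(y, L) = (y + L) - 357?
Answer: 1708456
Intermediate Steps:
W(y, L) = -357 + L + y (W(y, L) = (L + y) - 357 = -357 + L + y)
(1802621 - 90420) + W(-1827, -1561) = (1802621 - 90420) + (-357 - 1561 - 1827) = 1712201 - 3745 = 1708456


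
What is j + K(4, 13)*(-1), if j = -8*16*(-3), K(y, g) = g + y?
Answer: 367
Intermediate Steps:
j = 384 (j = -128*(-3) = 384)
j + K(4, 13)*(-1) = 384 + (13 + 4)*(-1) = 384 + 17*(-1) = 384 - 17 = 367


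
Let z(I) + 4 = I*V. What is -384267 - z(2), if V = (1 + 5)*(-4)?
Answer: -384215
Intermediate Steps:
V = -24 (V = 6*(-4) = -24)
z(I) = -4 - 24*I (z(I) = -4 + I*(-24) = -4 - 24*I)
-384267 - z(2) = -384267 - (-4 - 24*2) = -384267 - (-4 - 48) = -384267 - 1*(-52) = -384267 + 52 = -384215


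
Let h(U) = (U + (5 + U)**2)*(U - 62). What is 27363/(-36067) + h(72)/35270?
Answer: 119928766/127208309 ≈ 0.94277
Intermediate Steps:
h(U) = (-62 + U)*(U + (5 + U)**2) (h(U) = (U + (5 + U)**2)*(-62 + U) = (-62 + U)*(U + (5 + U)**2))
27363/(-36067) + h(72)/35270 = 27363/(-36067) + (-1550 + 72**3 - 657*72 - 51*72**2)/35270 = 27363*(-1/36067) + (-1550 + 373248 - 47304 - 51*5184)*(1/35270) = -27363/36067 + (-1550 + 373248 - 47304 - 264384)*(1/35270) = -27363/36067 + 60010*(1/35270) = -27363/36067 + 6001/3527 = 119928766/127208309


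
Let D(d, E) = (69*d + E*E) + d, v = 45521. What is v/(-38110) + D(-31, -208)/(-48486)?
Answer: -628870591/307966910 ≈ -2.0420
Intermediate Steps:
D(d, E) = E² + 70*d (D(d, E) = (69*d + E²) + d = (E² + 69*d) + d = E² + 70*d)
v/(-38110) + D(-31, -208)/(-48486) = 45521/(-38110) + ((-208)² + 70*(-31))/(-48486) = 45521*(-1/38110) + (43264 - 2170)*(-1/48486) = -45521/38110 + 41094*(-1/48486) = -45521/38110 - 6849/8081 = -628870591/307966910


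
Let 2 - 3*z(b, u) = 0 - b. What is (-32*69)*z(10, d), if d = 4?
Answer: -8832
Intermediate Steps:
z(b, u) = ⅔ + b/3 (z(b, u) = ⅔ - (0 - b)/3 = ⅔ - (-1)*b/3 = ⅔ + b/3)
(-32*69)*z(10, d) = (-32*69)*(⅔ + (⅓)*10) = -2208*(⅔ + 10/3) = -2208*4 = -8832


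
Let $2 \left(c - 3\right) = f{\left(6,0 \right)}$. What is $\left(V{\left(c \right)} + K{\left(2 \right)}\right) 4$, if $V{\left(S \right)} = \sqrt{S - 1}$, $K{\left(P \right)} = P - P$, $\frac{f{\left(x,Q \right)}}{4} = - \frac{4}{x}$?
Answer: $\frac{4 \sqrt{6}}{3} \approx 3.266$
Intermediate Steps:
$f{\left(x,Q \right)} = - \frac{16}{x}$ ($f{\left(x,Q \right)} = 4 \left(- \frac{4}{x}\right) = - \frac{16}{x}$)
$c = \frac{5}{3}$ ($c = 3 + \frac{\left(-16\right) \frac{1}{6}}{2} = 3 + \frac{1}{2} \left(- \frac{8}{3}\right) = 3 - \frac{4}{3} = \frac{5}{3} \approx 1.6667$)
$K{\left(P \right)} = 0$
$V{\left(S \right)} = \sqrt{-1 + S}$
$\left(V{\left(c \right)} + K{\left(2 \right)}\right) 4 = \left(\sqrt{-1 + \frac{5}{3}} + 0\right) 4 = \left(\sqrt{\frac{2}{3}} + 0\right) 4 = \left(\frac{\sqrt{6}}{3} + 0\right) 4 = \frac{\sqrt{6}}{3} \cdot 4 = \frac{4 \sqrt{6}}{3}$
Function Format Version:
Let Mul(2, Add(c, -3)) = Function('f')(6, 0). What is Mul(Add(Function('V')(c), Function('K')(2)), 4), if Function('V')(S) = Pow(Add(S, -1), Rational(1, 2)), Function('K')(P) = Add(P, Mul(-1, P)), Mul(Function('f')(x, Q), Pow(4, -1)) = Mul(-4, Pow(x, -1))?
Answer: Mul(Rational(4, 3), Pow(6, Rational(1, 2))) ≈ 3.2660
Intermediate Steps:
Function('f')(x, Q) = Mul(-16, Pow(x, -1)) (Function('f')(x, Q) = Mul(4, Mul(-4, Pow(x, -1))) = Mul(-16, Pow(x, -1)))
c = Rational(5, 3) (c = Add(3, Mul(Rational(1, 2), Mul(-16, Pow(6, -1)))) = Add(3, Mul(Rational(1, 2), Mul(-16, Rational(1, 6)))) = Add(3, Mul(Rational(1, 2), Rational(-8, 3))) = Add(3, Rational(-4, 3)) = Rational(5, 3) ≈ 1.6667)
Function('K')(P) = 0
Function('V')(S) = Pow(Add(-1, S), Rational(1, 2))
Mul(Add(Function('V')(c), Function('K')(2)), 4) = Mul(Add(Pow(Add(-1, Rational(5, 3)), Rational(1, 2)), 0), 4) = Mul(Add(Pow(Rational(2, 3), Rational(1, 2)), 0), 4) = Mul(Add(Mul(Rational(1, 3), Pow(6, Rational(1, 2))), 0), 4) = Mul(Mul(Rational(1, 3), Pow(6, Rational(1, 2))), 4) = Mul(Rational(4, 3), Pow(6, Rational(1, 2)))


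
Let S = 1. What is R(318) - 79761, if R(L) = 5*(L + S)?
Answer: -78166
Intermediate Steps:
R(L) = 5 + 5*L (R(L) = 5*(L + 1) = 5*(1 + L) = 5 + 5*L)
R(318) - 79761 = (5 + 5*318) - 79761 = (5 + 1590) - 79761 = 1595 - 79761 = -78166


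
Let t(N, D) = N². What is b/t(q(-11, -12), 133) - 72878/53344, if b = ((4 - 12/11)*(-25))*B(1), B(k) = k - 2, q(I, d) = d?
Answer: -2273861/2640528 ≈ -0.86114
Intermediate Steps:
B(k) = -2 + k
b = 800/11 (b = ((4 - 12/11)*(-25))*(-2 + 1) = ((4 - 12/11)*(-25))*(-1) = ((32/11)*(-25))*(-1) = -800/11*(-1) = 800/11 ≈ 72.727)
b/t(q(-11, -12), 133) - 72878/53344 = 800/(11*((-12)²)) - 72878/53344 = (800/11)/144 - 72878*1/53344 = (800/11)*(1/144) - 36439/26672 = 50/99 - 36439/26672 = -2273861/2640528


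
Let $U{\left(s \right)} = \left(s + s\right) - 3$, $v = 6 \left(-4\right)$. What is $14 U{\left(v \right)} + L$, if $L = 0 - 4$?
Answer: $-718$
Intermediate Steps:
$v = -24$
$U{\left(s \right)} = -3 + 2 s$ ($U{\left(s \right)} = 2 s - 3 = -3 + 2 s$)
$L = -4$ ($L = 0 - 4 = -4$)
$14 U{\left(v \right)} + L = 14 \left(-3 + 2 \left(-24\right)\right) - 4 = 14 \left(-3 - 48\right) - 4 = 14 \left(-51\right) - 4 = -714 - 4 = -718$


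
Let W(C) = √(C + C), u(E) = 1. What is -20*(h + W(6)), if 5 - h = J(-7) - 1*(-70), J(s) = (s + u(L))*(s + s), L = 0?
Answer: 2980 - 40*√3 ≈ 2910.7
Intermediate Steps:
W(C) = √2*√C (W(C) = √(2*C) = √2*√C)
J(s) = 2*s*(1 + s) (J(s) = (s + 1)*(s + s) = (1 + s)*(2*s) = 2*s*(1 + s))
h = -149 (h = 5 - (2*(-7)*(1 - 7) - 1*(-70)) = 5 - (2*(-7)*(-6) + 70) = 5 - (84 + 70) = 5 - 1*154 = 5 - 154 = -149)
-20*(h + W(6)) = -20*(-149 + √2*√6) = -20*(-149 + 2*√3) = 2980 - 40*√3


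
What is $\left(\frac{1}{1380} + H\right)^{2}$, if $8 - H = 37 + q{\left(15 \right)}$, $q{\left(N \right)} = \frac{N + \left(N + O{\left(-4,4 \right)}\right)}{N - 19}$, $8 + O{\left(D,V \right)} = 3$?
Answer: $\frac{246395809}{476100} \approx 517.53$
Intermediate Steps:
$O{\left(D,V \right)} = -5$ ($O{\left(D,V \right)} = -8 + 3 = -5$)
$q{\left(N \right)} = \frac{-5 + 2 N}{-19 + N}$ ($q{\left(N \right)} = \frac{N + \left(N - 5\right)}{N - 19} = \frac{N + \left(-5 + N\right)}{-19 + N} = \frac{-5 + 2 N}{-19 + N}$)
$H = - \frac{91}{4}$ ($H = 8 - \left(37 + \frac{-5 + 2 \cdot 15}{-19 + 15}\right) = 8 - \left(37 + \frac{-5 + 30}{-4}\right) = 8 - \left(37 - \frac{25}{4}\right) = 8 - \frac{123}{4} = - \frac{91}{4} \approx -22.75$)
$\left(\frac{1}{1380} + H\right)^{2} = \left(\frac{1}{1380} - \frac{91}{4}\right)^{2} = \left(- \frac{15697}{690}\right)^{2} = \frac{246395809}{476100}$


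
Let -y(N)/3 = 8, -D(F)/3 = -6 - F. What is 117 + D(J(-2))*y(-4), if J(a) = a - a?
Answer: -315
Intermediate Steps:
J(a) = 0
D(F) = 18 + 3*F (D(F) = -3*(-6 - F) = 18 + 3*F)
y(N) = -24 (y(N) = -3*8 = -24)
117 + D(J(-2))*y(-4) = 117 + (18 + 3*0)*(-24) = 117 + (18 + 0)*(-24) = 117 + 18*(-24) = 117 - 432 = -315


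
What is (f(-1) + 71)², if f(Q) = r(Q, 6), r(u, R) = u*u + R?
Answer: 6084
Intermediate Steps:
r(u, R) = R + u² (r(u, R) = u² + R = R + u²)
f(Q) = 6 + Q²
(f(-1) + 71)² = ((6 + (-1)²) + 71)² = ((6 + 1) + 71)² = (7 + 71)² = 78² = 6084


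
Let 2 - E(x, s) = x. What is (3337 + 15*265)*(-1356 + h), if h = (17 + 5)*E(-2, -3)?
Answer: -9271616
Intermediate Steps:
E(x, s) = 2 - x
h = 88 (h = (17 + 5)*(2 - 1*(-2)) = 22*(2 + 2) = 22*4 = 88)
(3337 + 15*265)*(-1356 + h) = (3337 + 15*265)*(-1356 + 88) = (3337 + 3975)*(-1268) = 7312*(-1268) = -9271616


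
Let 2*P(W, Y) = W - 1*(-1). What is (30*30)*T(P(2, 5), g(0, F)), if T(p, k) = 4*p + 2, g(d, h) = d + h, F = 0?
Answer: 7200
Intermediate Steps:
P(W, Y) = ½ + W/2 (P(W, Y) = (W - 1*(-1))/2 = (W + 1)/2 = (1 + W)/2 = ½ + W/2)
T(p, k) = 2 + 4*p
(30*30)*T(P(2, 5), g(0, F)) = (30*30)*(2 + 4*(½ + (½)*2)) = 900*(2 + 4*(½ + 1)) = 900*(2 + 4*(3/2)) = 900*(2 + 6) = 900*8 = 7200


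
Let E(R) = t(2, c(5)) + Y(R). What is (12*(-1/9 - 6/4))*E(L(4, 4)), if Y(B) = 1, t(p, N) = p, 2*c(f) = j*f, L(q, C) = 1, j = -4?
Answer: -58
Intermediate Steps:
c(f) = -2*f (c(f) = (-4*f)/2 = -2*f)
E(R) = 3 (E(R) = 2 + 1 = 3)
(12*(-1/9 - 6/4))*E(L(4, 4)) = (12*(-1/9 - 6/4))*3 = (12*(-1*1/9 - 6*1/4))*3 = (12*(-1/9 - 3/2))*3 = (12*(-29/18))*3 = -58/3*3 = -58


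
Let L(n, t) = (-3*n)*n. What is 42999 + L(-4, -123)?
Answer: 42951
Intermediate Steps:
L(n, t) = -3*n²
42999 + L(-4, -123) = 42999 - 3*(-4)² = 42999 - 3*16 = 42999 - 48 = 42951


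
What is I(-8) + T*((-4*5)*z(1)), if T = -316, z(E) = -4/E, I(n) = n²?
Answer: -25216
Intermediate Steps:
I(-8) + T*((-4*5)*z(1)) = (-8)² - 316*(-4*5)*(-4/1) = 64 - (-6320)*(-4*1) = 64 - (-6320)*(-4) = 64 - 316*80 = 64 - 25280 = -25216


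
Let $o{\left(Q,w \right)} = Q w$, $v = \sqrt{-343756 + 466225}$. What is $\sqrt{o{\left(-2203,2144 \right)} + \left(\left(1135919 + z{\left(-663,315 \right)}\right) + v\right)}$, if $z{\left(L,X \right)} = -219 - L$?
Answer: $\sqrt{-3586869 + \sqrt{122469}} \approx 1893.8 i$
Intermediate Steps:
$v = \sqrt{122469} \approx 349.96$
$\sqrt{o{\left(-2203,2144 \right)} + \left(\left(1135919 + z{\left(-663,315 \right)}\right) + v\right)} = \sqrt{\left(-2203\right) 2144 + \left(\left(1135919 - -444\right) + \sqrt{122469}\right)} = \sqrt{-4723232 + \left(\left(1135919 + \left(-219 + 663\right)\right) + \sqrt{122469}\right)} = \sqrt{-4723232 + \left(\left(1135919 + 444\right) + \sqrt{122469}\right)} = \sqrt{-4723232 + \left(1136363 + \sqrt{122469}\right)} = \sqrt{-3586869 + \sqrt{122469}}$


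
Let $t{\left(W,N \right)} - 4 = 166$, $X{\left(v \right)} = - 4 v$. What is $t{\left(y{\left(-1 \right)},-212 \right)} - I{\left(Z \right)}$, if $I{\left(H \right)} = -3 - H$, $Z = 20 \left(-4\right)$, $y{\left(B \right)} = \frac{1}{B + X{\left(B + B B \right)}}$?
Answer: $93$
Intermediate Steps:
$y{\left(B \right)} = \frac{1}{- 4 B^{2} - 3 B}$ ($y{\left(B \right)} = \frac{1}{B - 4 \left(B + B B\right)} = \frac{1}{B - 4 \left(B + B^{2}\right)} = \frac{1}{B - \left(4 B + 4 B^{2}\right)} = \frac{1}{- 4 B^{2} - 3 B}$)
$Z = -80$
$t{\left(W,N \right)} = 170$ ($t{\left(W,N \right)} = 4 + 166 = 170$)
$t{\left(y{\left(-1 \right)},-212 \right)} - I{\left(Z \right)} = 170 - \left(-3 - -80\right) = 170 - \left(-3 + 80\right) = 170 - 77 = 93$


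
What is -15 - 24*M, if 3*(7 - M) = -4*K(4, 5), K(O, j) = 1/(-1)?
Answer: -151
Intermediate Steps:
K(O, j) = -1
M = 17/3 (M = 7 - (-4)*(-1)/3 = 7 - ⅓*4 = 7 - 4/3 = 17/3 ≈ 5.6667)
-15 - 24*M = -15 - 24*17/3 = -15 - 136 = -151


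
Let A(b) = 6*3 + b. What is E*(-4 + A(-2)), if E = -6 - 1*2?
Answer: -96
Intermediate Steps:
A(b) = 18 + b
E = -8 (E = -6 - 2 = -8)
E*(-4 + A(-2)) = -8*(-4 + (18 - 2)) = -8*(-4 + 16) = -8*12 = -96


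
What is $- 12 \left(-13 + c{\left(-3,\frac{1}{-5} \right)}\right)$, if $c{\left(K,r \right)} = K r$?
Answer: $\frac{744}{5} \approx 148.8$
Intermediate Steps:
$- 12 \left(-13 + c{\left(-3,\frac{1}{-5} \right)}\right) = - 12 \left(-13 - \frac{3}{-5}\right) = - 12 \left(-13 - - \frac{3}{5}\right) = - 12 \left(-13 + \frac{3}{5}\right) = \left(-12\right) \left(- \frac{62}{5}\right) = \frac{744}{5}$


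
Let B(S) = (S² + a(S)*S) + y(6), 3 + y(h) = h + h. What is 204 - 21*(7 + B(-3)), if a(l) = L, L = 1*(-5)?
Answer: -636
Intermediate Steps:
y(h) = -3 + 2*h (y(h) = -3 + (h + h) = -3 + 2*h)
L = -5
a(l) = -5
B(S) = 9 + S² - 5*S (B(S) = (S² - 5*S) + (-3 + 2*6) = (S² - 5*S) + (-3 + 12) = (S² - 5*S) + 9 = 9 + S² - 5*S)
204 - 21*(7 + B(-3)) = 204 - 21*(7 + (9 + (-3)² - 5*(-3))) = 204 - 21*(7 + (9 + 9 + 15)) = 204 - 21*(7 + 33) = 204 - 21*40 = 204 - 840 = -636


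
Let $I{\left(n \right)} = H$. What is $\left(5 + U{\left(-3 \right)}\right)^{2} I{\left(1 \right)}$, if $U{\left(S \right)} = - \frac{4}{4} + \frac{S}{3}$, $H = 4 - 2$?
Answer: $18$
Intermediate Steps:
$H = 2$ ($H = 4 - 2 = 2$)
$U{\left(S \right)} = -1 + \frac{S}{3}$ ($U{\left(S \right)} = \left(-4\right) \frac{1}{4} + S \frac{1}{3} = -1 + \frac{S}{3}$)
$I{\left(n \right)} = 2$
$\left(5 + U{\left(-3 \right)}\right)^{2} I{\left(1 \right)} = \left(5 + \left(-1 + \frac{1}{3} \left(-3\right)\right)\right)^{2} \cdot 2 = \left(5 - 2\right)^{2} \cdot 2 = 3^{2} \cdot 2 = 9 \cdot 2 = 18$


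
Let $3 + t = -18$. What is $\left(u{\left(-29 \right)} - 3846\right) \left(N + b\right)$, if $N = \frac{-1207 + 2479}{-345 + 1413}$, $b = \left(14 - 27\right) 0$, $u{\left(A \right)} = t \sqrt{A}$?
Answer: $- \frac{407676}{89} - \frac{2226 i \sqrt{29}}{89} \approx -4580.6 - 134.69 i$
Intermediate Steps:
$t = -21$ ($t = -3 - 18 = -21$)
$u{\left(A \right)} = - 21 \sqrt{A}$
$b = 0$ ($b = \left(-13\right) 0 = 0$)
$N = \frac{106}{89}$ ($N = \frac{1272}{1068} = 1272 \cdot \frac{1}{1068} = \frac{106}{89} \approx 1.191$)
$\left(u{\left(-29 \right)} - 3846\right) \left(N + b\right) = \left(- 21 \sqrt{-29} - 3846\right) \left(\frac{106}{89} + 0\right) = \left(- 21 i \sqrt{29} - 3846\right) \frac{106}{89} = \left(-3846 - 21 i \sqrt{29}\right) \frac{106}{89} = - \frac{407676}{89} - \frac{2226 i \sqrt{29}}{89}$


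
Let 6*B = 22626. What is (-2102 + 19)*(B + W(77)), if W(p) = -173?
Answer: -7494634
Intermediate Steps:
B = 3771 (B = (⅙)*22626 = 3771)
(-2102 + 19)*(B + W(77)) = (-2102 + 19)*(3771 - 173) = -2083*3598 = -7494634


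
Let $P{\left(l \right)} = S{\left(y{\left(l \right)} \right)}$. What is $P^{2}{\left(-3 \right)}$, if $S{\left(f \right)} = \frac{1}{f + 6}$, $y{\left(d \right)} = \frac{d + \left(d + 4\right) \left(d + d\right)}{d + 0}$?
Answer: $\frac{1}{81} \approx 0.012346$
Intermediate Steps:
$y{\left(d \right)} = \frac{d + 2 d \left(4 + d\right)}{d}$ ($y{\left(d \right)} = \frac{d + \left(4 + d\right) 2 d}{d} = \frac{d + 2 d \left(4 + d\right)}{d}$)
$S{\left(f \right)} = \frac{1}{6 + f}$
$P{\left(l \right)} = \frac{1}{15 + 2 l}$ ($P{\left(l \right)} = \frac{1}{6 + \left(9 + 2 l\right)} = \frac{1}{15 + 2 l}$)
$P^{2}{\left(-3 \right)} = \left(\frac{1}{15 + 2 \left(-3\right)}\right)^{2} = \left(\frac{1}{15 - 6}\right)^{2} = \left(\frac{1}{9}\right)^{2} = \frac{1}{81}$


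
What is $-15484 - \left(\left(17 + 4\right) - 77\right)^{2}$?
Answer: $-18620$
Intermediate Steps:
$-15484 - \left(\left(17 + 4\right) - 77\right)^{2} = -15484 - \left(21 - 77\right)^{2} = -15484 - \left(-56\right)^{2} = -15484 - 3136 = -18620$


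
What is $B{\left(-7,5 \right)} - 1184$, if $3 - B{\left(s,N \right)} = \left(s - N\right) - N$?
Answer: $-1164$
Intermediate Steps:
$B{\left(s,N \right)} = 3 - s + 2 N$ ($B{\left(s,N \right)} = 3 - \left(\left(s - N\right) - N\right) = 3 - \left(s - 2 N\right) = 3 + \left(- s + 2 N\right) = 3 - s + 2 N$)
$B{\left(-7,5 \right)} - 1184 = \left(3 - -7 + 2 \cdot 5\right) - 1184 = \left(3 + 7 + 10\right) - 1184 = 20 - 1184 = -1164$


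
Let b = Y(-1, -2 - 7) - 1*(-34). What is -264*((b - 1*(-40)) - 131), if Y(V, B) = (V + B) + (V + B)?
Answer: 20328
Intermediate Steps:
Y(V, B) = 2*B + 2*V (Y(V, B) = (B + V) + (B + V) = 2*B + 2*V)
b = 14 (b = (2*(-2 - 7) + 2*(-1)) - 1*(-34) = (2*(-9) - 2) + 34 = (-18 - 2) + 34 = -20 + 34 = 14)
-264*((b - 1*(-40)) - 131) = -264*((14 - 1*(-40)) - 131) = -264*((14 + 40) - 131) = -264*(54 - 131) = -264*(-77) = 20328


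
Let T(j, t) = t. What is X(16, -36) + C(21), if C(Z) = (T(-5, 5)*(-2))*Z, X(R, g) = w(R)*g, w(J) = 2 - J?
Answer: 294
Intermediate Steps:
X(R, g) = g*(2 - R) (X(R, g) = (2 - R)*g = g*(2 - R))
C(Z) = -10*Z (C(Z) = (5*(-2))*Z = -10*Z)
X(16, -36) + C(21) = -36*(2 - 1*16) - 10*21 = -36*(2 - 16) - 210 = -36*(-14) - 210 = 504 - 210 = 294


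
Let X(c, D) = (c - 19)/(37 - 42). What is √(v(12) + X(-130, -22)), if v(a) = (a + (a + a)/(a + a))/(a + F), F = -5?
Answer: 2*√9695/35 ≈ 5.6265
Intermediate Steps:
X(c, D) = 19/5 - c/5 (X(c, D) = (-19 + c)/(-5) = (-19 + c)*(-⅕) = 19/5 - c/5)
v(a) = (1 + a)/(-5 + a) (v(a) = (a + (a + a)/(a + a))/(a - 5) = (a + (2*a)/((2*a)))/(-5 + a) = (a + (2*a)*(1/(2*a)))/(-5 + a) = (a + 1)/(-5 + a) = (1 + a)/(-5 + a))
√(v(12) + X(-130, -22)) = √((1 + 12)/(-5 + 12) + (19/5 - ⅕*(-130))) = √(13/7 + (19/5 + 26)) = √((⅐)*13 + 149/5) = √(13/7 + 149/5) = √(1108/35) = 2*√9695/35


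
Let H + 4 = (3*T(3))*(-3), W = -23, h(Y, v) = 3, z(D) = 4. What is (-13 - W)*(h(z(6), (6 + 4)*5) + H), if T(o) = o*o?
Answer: -820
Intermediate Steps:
T(o) = o²
H = -85 (H = -4 + (3*3²)*(-3) = -4 + (3*9)*(-3) = -4 + 27*(-3) = -4 - 81 = -85)
(-13 - W)*(h(z(6), (6 + 4)*5) + H) = (-13 - 1*(-23))*(3 - 85) = (-13 + 23)*(-82) = 10*(-82) = -820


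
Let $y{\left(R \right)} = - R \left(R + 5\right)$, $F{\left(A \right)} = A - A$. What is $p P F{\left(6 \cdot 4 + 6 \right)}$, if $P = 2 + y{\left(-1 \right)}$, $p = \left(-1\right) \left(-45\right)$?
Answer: $0$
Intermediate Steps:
$F{\left(A \right)} = 0$
$p = 45$
$y{\left(R \right)} = - R \left(5 + R\right)$
$P = 6$ ($P = 2 - - (5 - 1) = 2 - \left(-1\right) 4 = 2 + 4 = 6$)
$p P F{\left(6 \cdot 4 + 6 \right)} = 45 \cdot 6 \cdot 0 = 270 \cdot 0 = 0$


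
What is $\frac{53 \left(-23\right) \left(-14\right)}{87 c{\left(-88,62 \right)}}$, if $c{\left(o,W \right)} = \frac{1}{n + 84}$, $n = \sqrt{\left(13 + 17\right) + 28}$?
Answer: $\frac{477848}{29} + \frac{17066 \sqrt{58}}{87} \approx 17971.0$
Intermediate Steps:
$n = \sqrt{58}$ ($n = \sqrt{30 + 28} = \sqrt{58} \approx 7.6158$)
$c{\left(o,W \right)} = \frac{1}{84 + \sqrt{58}}$ ($c{\left(o,W \right)} = \frac{1}{\sqrt{58} + 84} = \frac{1}{84 + \sqrt{58}}$)
$\frac{53 \left(-23\right) \left(-14\right)}{87 c{\left(-88,62 \right)}} = \frac{53 \left(-23\right) \left(-14\right)}{87 \left(\frac{42}{3499} - \frac{\sqrt{58}}{6998}\right)} = \frac{\left(-1219\right) \left(-14\right)}{\frac{3654}{3499} - \frac{87 \sqrt{58}}{6998}} = \frac{17066}{\frac{3654}{3499} - \frac{87 \sqrt{58}}{6998}}$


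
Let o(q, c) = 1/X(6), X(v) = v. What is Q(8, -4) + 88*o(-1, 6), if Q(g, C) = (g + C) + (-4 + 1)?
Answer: 47/3 ≈ 15.667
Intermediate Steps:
o(q, c) = ⅙ (o(q, c) = 1/6 = ⅙)
Q(g, C) = -3 + C + g (Q(g, C) = (C + g) - 3 = -3 + C + g)
Q(8, -4) + 88*o(-1, 6) = (-3 - 4 + 8) + 88*(⅙) = 1 + 44/3 = 47/3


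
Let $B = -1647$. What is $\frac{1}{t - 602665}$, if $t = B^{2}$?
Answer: $\frac{1}{2109944} \approx 4.7395 \cdot 10^{-7}$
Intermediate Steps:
$t = 2712609$ ($t = \left(-1647\right)^{2} = 2712609$)
$\frac{1}{t - 602665} = \frac{1}{2712609 - 602665} = \frac{1}{2109944}$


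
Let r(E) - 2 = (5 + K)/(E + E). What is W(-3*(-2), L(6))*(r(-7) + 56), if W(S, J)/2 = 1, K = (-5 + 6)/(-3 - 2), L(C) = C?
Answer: 4036/35 ≈ 115.31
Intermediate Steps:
K = -⅕ (K = 1/(-5) = 1*(-⅕) = -⅕ ≈ -0.20000)
W(S, J) = 2 (W(S, J) = 2*1 = 2)
r(E) = 2 + 12/(5*E) (r(E) = 2 + (5 - ⅕)/(E + E) = 2 + 24/(5*((2*E))) = 2 + 24*(1/(2*E))/5 = 2 + 12/(5*E))
W(-3*(-2), L(6))*(r(-7) + 56) = 2*((2 + (12/5)/(-7)) + 56) = 2*((2 + (12/5)*(-⅐)) + 56) = 2*((2 - 12/35) + 56) = 2*(58/35 + 56) = 2*(2018/35) = 4036/35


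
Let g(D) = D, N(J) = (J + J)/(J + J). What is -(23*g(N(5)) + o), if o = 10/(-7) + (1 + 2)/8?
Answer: -1229/56 ≈ -21.946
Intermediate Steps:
N(J) = 1 (N(J) = (2*J)/((2*J)) = (2*J)*(1/(2*J)) = 1)
o = -59/56 (o = 10*(-⅐) + 3*(⅛) = -10/7 + 3/8 = -59/56 ≈ -1.0536)
-(23*g(N(5)) + o) = -(23*1 - 59/56) = -(23 - 59/56) = -1*1229/56 = -1229/56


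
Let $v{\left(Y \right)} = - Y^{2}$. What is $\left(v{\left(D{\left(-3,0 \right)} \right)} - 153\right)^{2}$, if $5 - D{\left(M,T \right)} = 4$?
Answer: $23716$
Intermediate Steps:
$D{\left(M,T \right)} = 1$ ($D{\left(M,T \right)} = 5 - 4 = 1$)
$\left(v{\left(D{\left(-3,0 \right)} \right)} - 153\right)^{2} = \left(- 1^{2} - 153\right)^{2} = \left(\left(-1\right) 1 - 153\right)^{2} = \left(-1 - 153\right)^{2} = \left(-154\right)^{2} = 23716$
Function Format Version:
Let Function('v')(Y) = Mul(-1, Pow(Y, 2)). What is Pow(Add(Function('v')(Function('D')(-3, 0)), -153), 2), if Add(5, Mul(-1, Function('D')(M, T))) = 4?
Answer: 23716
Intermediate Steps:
Function('D')(M, T) = 1 (Function('D')(M, T) = Add(5, Mul(-1, 4)) = Add(5, -4) = 1)
Pow(Add(Function('v')(Function('D')(-3, 0)), -153), 2) = Pow(Add(Mul(-1, Pow(1, 2)), -153), 2) = Pow(Add(Mul(-1, 1), -153), 2) = Pow(Add(-1, -153), 2) = Pow(-154, 2) = 23716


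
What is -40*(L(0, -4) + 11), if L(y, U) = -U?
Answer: -600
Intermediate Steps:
-40*(L(0, -4) + 11) = -40*(-1*(-4) + 11) = -40*(4 + 11) = -40*15 = -600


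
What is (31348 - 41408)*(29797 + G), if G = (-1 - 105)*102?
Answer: -190989100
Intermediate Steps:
G = -10812 (G = -106*102 = -10812)
(31348 - 41408)*(29797 + G) = (31348 - 41408)*(29797 - 10812) = -10060*18985 = -190989100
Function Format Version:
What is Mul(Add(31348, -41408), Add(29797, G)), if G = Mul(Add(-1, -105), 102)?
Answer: -190989100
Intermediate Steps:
G = -10812 (G = Mul(-106, 102) = -10812)
Mul(Add(31348, -41408), Add(29797, G)) = Mul(Add(31348, -41408), Add(29797, -10812)) = Mul(-10060, 18985) = -190989100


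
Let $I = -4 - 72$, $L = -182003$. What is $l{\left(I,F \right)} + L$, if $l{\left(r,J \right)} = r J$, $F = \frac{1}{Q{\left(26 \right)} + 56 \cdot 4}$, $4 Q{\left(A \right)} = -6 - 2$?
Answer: $- \frac{20202371}{111} \approx -1.82 \cdot 10^{5}$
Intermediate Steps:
$Q{\left(A \right)} = -2$ ($Q{\left(A \right)} = \frac{-6 - 2}{4} = \frac{1}{4} \left(-8\right) = -2$)
$I = -76$ ($I = -4 - 72 = -76$)
$F = \frac{1}{222}$ ($F = \frac{1}{-2 + 56 \cdot 4} = \frac{1}{-2 + 224} = \frac{1}{222} \approx 0.0045045$)
$l{\left(r,J \right)} = J r$
$l{\left(I,F \right)} + L = \frac{1}{222} \left(-76\right) - 182003 = - \frac{38}{111} - 182003 = - \frac{20202371}{111}$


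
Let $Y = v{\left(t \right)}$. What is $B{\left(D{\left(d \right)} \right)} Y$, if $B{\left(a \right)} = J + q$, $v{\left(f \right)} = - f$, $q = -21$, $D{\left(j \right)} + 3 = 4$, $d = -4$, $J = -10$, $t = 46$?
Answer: $1426$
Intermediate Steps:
$D{\left(j \right)} = 1$ ($D{\left(j \right)} = -3 + 4 = 1$)
$B{\left(a \right)} = -31$ ($B{\left(a \right)} = -10 - 21 = -31$)
$Y = -46$ ($Y = \left(-1\right) 46 = -46$)
$B{\left(D{\left(d \right)} \right)} Y = \left(-31\right) \left(-46\right) = 1426$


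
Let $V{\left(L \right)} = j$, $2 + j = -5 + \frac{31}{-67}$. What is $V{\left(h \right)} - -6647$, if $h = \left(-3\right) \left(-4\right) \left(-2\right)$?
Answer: $\frac{444849}{67} \approx 6639.5$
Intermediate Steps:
$j = - \frac{500}{67}$ ($j = -2 - \left(5 - \frac{31}{-67}\right) = -2 + \left(-5 + 31 \left(- \frac{1}{67}\right)\right) = -2 - \frac{366}{67} = - \frac{500}{67} \approx -7.4627$)
$h = -24$ ($h = 12 \left(-2\right) = -24$)
$V{\left(L \right)} = - \frac{500}{67}$
$V{\left(h \right)} - -6647 = - \frac{500}{67} - -6647 = - \frac{500}{67} + 6647 = \frac{444849}{67}$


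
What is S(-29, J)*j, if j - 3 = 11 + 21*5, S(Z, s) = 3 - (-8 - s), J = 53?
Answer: 7616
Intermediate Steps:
S(Z, s) = 11 + s (S(Z, s) = 3 + (8 + s) = 11 + s)
j = 119 (j = 3 + (11 + 21*5) = 3 + (11 + 105) = 3 + 116 = 119)
S(-29, J)*j = (11 + 53)*119 = 64*119 = 7616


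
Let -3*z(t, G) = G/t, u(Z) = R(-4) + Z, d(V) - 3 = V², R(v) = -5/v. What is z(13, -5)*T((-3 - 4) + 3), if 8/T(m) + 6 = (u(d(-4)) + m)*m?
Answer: -40/2769 ≈ -0.014446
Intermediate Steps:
d(V) = 3 + V²
u(Z) = 5/4 + Z (u(Z) = -5/(-4) + Z = -5*(-¼) + Z = 5/4 + Z)
T(m) = 8/(-6 + m*(81/4 + m)) (T(m) = 8/(-6 + ((5/4 + (3 + (-4)²)) + m)*m) = 8/(-6 + ((5/4 + (3 + 16)) + m)*m) = 8/(-6 + ((5/4 + 19) + m)*m) = 8/(-6 + (81/4 + m)*m) = 8/(-6 + m*(81/4 + m)))
z(t, G) = -G/(3*t)
z(13, -5)*T((-3 - 4) + 3) = (-⅓*(-5)/13)*(32/(-24 + 4*((-3 - 4) + 3)² + 81*((-3 - 4) + 3))) = (-⅓*(-5)*1/13)*(32/(-24 + 4*(-7 + 3)² + 81*(-7 + 3))) = 5*(32/(-24 + 4*(-4)² + 81*(-4)))/39 = 5*(32/(-24 + 4*16 - 324))/39 = 5*(32/(-24 + 64 - 324))/39 = 5*(32/(-284))/39 = 5*(32*(-1/284))/39 = (5/39)*(-8/71) = -40/2769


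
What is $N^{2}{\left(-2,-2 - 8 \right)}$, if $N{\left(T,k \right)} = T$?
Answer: $4$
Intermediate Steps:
$N^{2}{\left(-2,-2 - 8 \right)} = \left(-2\right)^{2} = 4$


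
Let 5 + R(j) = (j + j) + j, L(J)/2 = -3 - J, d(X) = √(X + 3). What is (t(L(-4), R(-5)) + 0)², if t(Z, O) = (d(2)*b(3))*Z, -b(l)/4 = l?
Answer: 2880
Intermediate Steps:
d(X) = √(3 + X)
b(l) = -4*l
L(J) = -6 - 2*J (L(J) = 2*(-3 - J) = -6 - 2*J)
R(j) = -5 + 3*j (R(j) = -5 + ((j + j) + j) = -5 + (2*j + j) = -5 + 3*j)
t(Z, O) = -12*Z*√5 (t(Z, O) = (√(3 + 2)*(-4*3))*Z = (√5*(-12))*Z = (-12*√5)*Z = -12*Z*√5)
(t(L(-4), R(-5)) + 0)² = (-12*(-6 - 2*(-4))*√5 + 0)² = (-12*(-6 + 8)*√5 + 0)² = (-12*2*√5 + 0)² = (-24*√5 + 0)² = (-24*√5)² = 2880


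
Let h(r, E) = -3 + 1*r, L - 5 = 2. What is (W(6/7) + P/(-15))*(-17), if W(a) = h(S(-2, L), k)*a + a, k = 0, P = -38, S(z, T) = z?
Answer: 1598/105 ≈ 15.219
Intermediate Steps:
L = 7 (L = 5 + 2 = 7)
h(r, E) = -3 + r
W(a) = -4*a (W(a) = (-3 - 2)*a + a = -5*a + a = -4*a)
(W(6/7) + P/(-15))*(-17) = (-24/7 - 38/(-15))*(-17) = (-24/7 - 38*(-1/15))*(-17) = (-4*6/7 + 38/15)*(-17) = (-24/7 + 38/15)*(-17) = -94/105*(-17) = 1598/105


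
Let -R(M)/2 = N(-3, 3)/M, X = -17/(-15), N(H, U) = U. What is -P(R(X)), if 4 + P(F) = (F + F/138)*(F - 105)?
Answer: -3882787/6647 ≈ -584.14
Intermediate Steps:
X = 17/15 (X = -17*(-1/15) = 17/15 ≈ 1.1333)
R(M) = -6/M
P(F) = -4 + 139*F*(-105 + F)/138 (P(F) = -4 + (F + F/138)*(F - 105) = -4 + (F + F*(1/138))*(-105 + F) = -4 + (F + F/138)*(-105 + F) = -4 + (139*F/138)*(-105 + F) = -4 + 139*F*(-105 + F)/138)
-P(R(X)) = -(-4 - (-14595)/(23*17/15) + 139*(-6/17/15)²/138) = -(-4 - (-14595)*15/(23*17) + 139*(-6*15/17)²/138) = -(-4 - 4865/46*(-90/17) + 139*(-90/17)²/138) = -(-4 + 218925/391 + (139/138)*(8100/289)) = -(-4 + 218925/391 + 187650/6647) = -1*3882787/6647 = -3882787/6647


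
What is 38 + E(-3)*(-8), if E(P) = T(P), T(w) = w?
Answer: 62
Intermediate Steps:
E(P) = P
38 + E(-3)*(-8) = 38 - 3*(-8) = 38 + 24 = 62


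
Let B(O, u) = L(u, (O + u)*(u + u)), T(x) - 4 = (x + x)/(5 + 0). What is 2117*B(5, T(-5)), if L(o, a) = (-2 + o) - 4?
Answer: -8468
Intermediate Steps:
T(x) = 4 + 2*x/5 (T(x) = 4 + (x + x)/(5 + 0) = 4 + (2*x)/5 = 4 + (2*x)*(⅕) = 4 + 2*x/5)
L(o, a) = -6 + o
B(O, u) = -6 + u
2117*B(5, T(-5)) = 2117*(-6 + (4 + (⅖)*(-5))) = 2117*(-6 + (4 - 2)) = 2117*(-6 + 2) = 2117*(-4) = -8468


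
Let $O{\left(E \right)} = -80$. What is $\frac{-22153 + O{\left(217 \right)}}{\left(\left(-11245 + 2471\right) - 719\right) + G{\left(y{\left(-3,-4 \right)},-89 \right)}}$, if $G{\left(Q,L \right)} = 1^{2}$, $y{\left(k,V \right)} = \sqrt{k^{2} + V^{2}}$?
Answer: $\frac{7411}{3164} \approx 2.3423$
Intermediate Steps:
$y{\left(k,V \right)} = \sqrt{V^{2} + k^{2}}$
$G{\left(Q,L \right)} = 1$
$\frac{-22153 + O{\left(217 \right)}}{\left(\left(-11245 + 2471\right) - 719\right) + G{\left(y{\left(-3,-4 \right)},-89 \right)}} = \frac{-22153 - 80}{\left(\left(-11245 + 2471\right) - 719\right) + 1} = - \frac{22233}{\left(-8774 - 719\right) + 1} = - \frac{22233}{-9493 + 1} = - \frac{22233}{-9492} = \left(-22233\right) \left(- \frac{1}{9492}\right) = \frac{7411}{3164}$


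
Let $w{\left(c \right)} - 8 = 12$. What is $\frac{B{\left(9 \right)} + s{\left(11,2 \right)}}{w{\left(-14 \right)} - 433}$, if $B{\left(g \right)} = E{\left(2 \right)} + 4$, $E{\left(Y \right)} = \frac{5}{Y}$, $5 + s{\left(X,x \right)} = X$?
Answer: $- \frac{25}{826} \approx -0.030266$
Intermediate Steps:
$s{\left(X,x \right)} = -5 + X$
$B{\left(g \right)} = \frac{13}{2}$ ($B{\left(g \right)} = \frac{5}{2} + 4 = \frac{13}{2}$)
$w{\left(c \right)} = 20$ ($w{\left(c \right)} = 8 + 12 = 20$)
$\frac{B{\left(9 \right)} + s{\left(11,2 \right)}}{w{\left(-14 \right)} - 433} = \frac{\frac{13}{2} + \left(-5 + 11\right)}{20 - 433} = \frac{\frac{13}{2} + 6}{-413} = \frac{25}{2} \left(- \frac{1}{413}\right) = - \frac{25}{826}$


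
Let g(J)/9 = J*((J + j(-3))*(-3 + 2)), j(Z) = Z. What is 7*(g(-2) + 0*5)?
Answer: -630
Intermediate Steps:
g(J) = 9*J*(3 - J) (g(J) = 9*(J*((J - 3)*(-3 + 2))) = 9*(J*((-3 + J)*(-1))) = 9*(J*(3 - J)) = 9*J*(3 - J))
7*(g(-2) + 0*5) = 7*(9*(-2)*(3 - 1*(-2)) + 0*5) = 7*(9*(-2)*(3 + 2) + 0) = 7*(9*(-2)*5 + 0) = 7*(-90 + 0) = 7*(-90) = -630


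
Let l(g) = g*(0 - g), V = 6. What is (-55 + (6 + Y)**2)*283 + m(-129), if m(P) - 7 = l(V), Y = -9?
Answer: -13047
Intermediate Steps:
l(g) = -g**2 (l(g) = g*(-g) = -g**2)
m(P) = -29 (m(P) = 7 - 1*6**2 = 7 - 1*36 = 7 - 36 = -29)
(-55 + (6 + Y)**2)*283 + m(-129) = (-55 + (6 - 9)**2)*283 - 29 = (-55 + (-3)**2)*283 - 29 = (-55 + 9)*283 - 29 = -46*283 - 29 = -13018 - 29 = -13047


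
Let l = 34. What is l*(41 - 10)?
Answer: 1054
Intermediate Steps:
l*(41 - 10) = 34*(41 - 10) = 34*31 = 1054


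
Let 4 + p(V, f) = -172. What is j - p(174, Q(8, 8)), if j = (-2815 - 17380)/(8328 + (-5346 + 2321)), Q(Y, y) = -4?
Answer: 913133/5303 ≈ 172.19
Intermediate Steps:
j = -20195/5303 (j = -20195/(8328 - 3025) = -20195/5303 ≈ -3.8082)
p(V, f) = -176 (p(V, f) = -4 - 172 = -176)
j - p(174, Q(8, 8)) = -20195/5303 - 1*(-176) = -20195/5303 + 176 = 913133/5303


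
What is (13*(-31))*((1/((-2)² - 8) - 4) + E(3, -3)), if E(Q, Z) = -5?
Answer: 14911/4 ≈ 3727.8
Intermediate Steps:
(13*(-31))*((1/((-2)² - 8) - 4) + E(3, -3)) = (13*(-31))*((1/((-2)² - 8) - 4) - 5) = -403*((1/(4 - 8) - 4) - 5) = -403*((1/(-4) - 4) - 5) = -403*((-¼ - 4) - 5) = -403*(-17/4 - 5) = -403*(-37/4) = 14911/4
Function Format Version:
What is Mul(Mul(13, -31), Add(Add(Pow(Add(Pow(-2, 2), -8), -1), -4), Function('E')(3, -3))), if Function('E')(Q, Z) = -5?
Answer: Rational(14911, 4) ≈ 3727.8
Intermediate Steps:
Mul(Mul(13, -31), Add(Add(Pow(Add(Pow(-2, 2), -8), -1), -4), Function('E')(3, -3))) = Mul(Mul(13, -31), Add(Add(Pow(Add(Pow(-2, 2), -8), -1), -4), -5)) = Mul(-403, Add(Add(Pow(Add(4, -8), -1), -4), -5)) = Mul(-403, Add(Add(Pow(-4, -1), -4), -5)) = Mul(-403, Add(Add(Rational(-1, 4), -4), -5)) = Mul(-403, Add(Rational(-17, 4), -5)) = Mul(-403, Rational(-37, 4)) = Rational(14911, 4)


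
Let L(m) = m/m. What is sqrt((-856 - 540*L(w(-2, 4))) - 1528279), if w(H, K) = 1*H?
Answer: 5*I*sqrt(61187) ≈ 1236.8*I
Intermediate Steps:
w(H, K) = H
L(m) = 1
sqrt((-856 - 540*L(w(-2, 4))) - 1528279) = sqrt((-856 - 540*1) - 1528279) = sqrt((-856 - 540) - 1528279) = sqrt(-1396 - 1528279) = sqrt(-1529675) = 5*I*sqrt(61187)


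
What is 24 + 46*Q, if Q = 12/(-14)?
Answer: -108/7 ≈ -15.429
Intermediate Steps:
Q = -6/7 (Q = 12*(-1/14) = -6/7 ≈ -0.85714)
24 + 46*Q = 24 + 46*(-6/7) = 24 - 276/7 = -108/7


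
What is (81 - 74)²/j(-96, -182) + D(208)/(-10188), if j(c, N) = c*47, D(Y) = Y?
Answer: -119809/3830688 ≈ -0.031276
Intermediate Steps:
j(c, N) = 47*c
(81 - 74)²/j(-96, -182) + D(208)/(-10188) = (81 - 74)²/((47*(-96))) + 208/(-10188) = 7²/(-4512) + 208*(-1/10188) = 49*(-1/4512) - 52/2547 = -49/4512 - 52/2547 = -119809/3830688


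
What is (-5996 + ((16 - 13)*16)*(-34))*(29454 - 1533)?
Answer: -212981388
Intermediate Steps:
(-5996 + ((16 - 13)*16)*(-34))*(29454 - 1533) = (-5996 + (3*16)*(-34))*27921 = (-5996 + 48*(-34))*27921 = (-5996 - 1632)*27921 = -7628*27921 = -212981388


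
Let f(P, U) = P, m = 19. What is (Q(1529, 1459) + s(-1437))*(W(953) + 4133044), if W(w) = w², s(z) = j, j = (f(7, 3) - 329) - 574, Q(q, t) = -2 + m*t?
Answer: 135221529219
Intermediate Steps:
Q(q, t) = -2 + 19*t
j = -896 (j = (7 - 329) - 574 = -322 - 574 = -896)
s(z) = -896
(Q(1529, 1459) + s(-1437))*(W(953) + 4133044) = ((-2 + 19*1459) - 896)*(953² + 4133044) = ((-2 + 27721) - 896)*(908209 + 4133044) = (27719 - 896)*5041253 = 26823*5041253 = 135221529219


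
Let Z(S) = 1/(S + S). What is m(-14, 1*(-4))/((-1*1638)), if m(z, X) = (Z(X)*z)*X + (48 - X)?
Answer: -5/182 ≈ -0.027473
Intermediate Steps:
Z(S) = 1/(2*S)
m(z, X) = 48 + z/2 - X (m(z, X) = ((1/(2*X))*z)*X + (48 - X) = (z/(2*X))*X + (48 - X) = z/2 + (48 - X) = 48 + z/2 - X)
m(-14, 1*(-4))/((-1*1638)) = (48 + (1/2)*(-14) - (-4))/((-1*1638)) = (48 - 7 - 1*(-4))/(-1638) = (48 - 7 + 4)*(-1/1638) = 45*(-1/1638) = -5/182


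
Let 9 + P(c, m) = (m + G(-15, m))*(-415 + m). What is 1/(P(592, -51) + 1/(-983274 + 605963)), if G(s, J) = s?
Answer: 377311/11601181316 ≈ 3.2523e-5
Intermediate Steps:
P(c, m) = -9 + (-415 + m)*(-15 + m) (P(c, m) = -9 + (m - 15)*(-415 + m) = -9 + (-15 + m)*(-415 + m) = -9 + (-415 + m)*(-15 + m))
1/(P(592, -51) + 1/(-983274 + 605963)) = 1/((6216 + (-51)**2 - 430*(-51)) + 1/(-983274 + 605963)) = 1/((6216 + 2601 + 21930) + 1/(-377311)) = 1/(30747 - 1/377311) = 1/(11601181316/377311) = 377311/11601181316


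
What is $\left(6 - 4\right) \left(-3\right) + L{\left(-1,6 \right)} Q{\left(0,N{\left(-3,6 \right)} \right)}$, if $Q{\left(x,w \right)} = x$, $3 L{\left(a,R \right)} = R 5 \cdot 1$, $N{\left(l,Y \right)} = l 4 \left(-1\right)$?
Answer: $-6$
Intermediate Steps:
$N{\left(l,Y \right)} = - 4 l$ ($N{\left(l,Y \right)} = 4 l \left(-1\right) = - 4 l$)
$L{\left(a,R \right)} = \frac{5 R}{3}$ ($L{\left(a,R \right)} = \frac{R 5 \cdot 1}{3} = \frac{5 R 1}{3} = \frac{5 R}{3}$)
$\left(6 - 4\right) \left(-3\right) + L{\left(-1,6 \right)} Q{\left(0,N{\left(-3,6 \right)} \right)} = \left(6 - 4\right) \left(-3\right) + \frac{5}{3} \cdot 6 \cdot 0 = 2 \left(-3\right) + 10 \cdot 0 = -6 + 0 = -6$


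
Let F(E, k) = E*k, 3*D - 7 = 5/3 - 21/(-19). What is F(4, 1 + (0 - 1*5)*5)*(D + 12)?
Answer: -83488/57 ≈ -1464.7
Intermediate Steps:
D = 557/171 (D = 7/3 + (5/3 - 21/(-19))/3 = 7/3 + (5*(1/3) - 21*(-1/19))/3 = 7/3 + (5/3 + 21/19)/3 = 7/3 + (1/3)*(158/57) = 7/3 + 158/171 = 557/171 ≈ 3.2573)
F(4, 1 + (0 - 1*5)*5)*(D + 12) = (4*(1 + (0 - 1*5)*5))*(557/171 + 12) = (4*(1 + (0 - 5)*5))*(2609/171) = (4*(1 - 5*5))*(2609/171) = (4*(1 - 25))*(2609/171) = (4*(-24))*(2609/171) = -96*2609/171 = -83488/57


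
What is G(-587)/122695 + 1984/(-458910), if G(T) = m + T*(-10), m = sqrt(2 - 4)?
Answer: 245037482/5630596245 + I*sqrt(2)/122695 ≈ 0.043519 + 1.1526e-5*I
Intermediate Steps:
m = I*sqrt(2) (m = sqrt(-2) = I*sqrt(2) ≈ 1.4142*I)
G(T) = -10*T + I*sqrt(2) (G(T) = I*sqrt(2) + T*(-10) = I*sqrt(2) - 10*T = -10*T + I*sqrt(2))
G(-587)/122695 + 1984/(-458910) = (-10*(-587) + I*sqrt(2))/122695 + 1984/(-458910) = (5870 + I*sqrt(2))*(1/122695) + 1984*(-1/458910) = (1174/24539 + I*sqrt(2)/122695) - 992/229455 = 245037482/5630596245 + I*sqrt(2)/122695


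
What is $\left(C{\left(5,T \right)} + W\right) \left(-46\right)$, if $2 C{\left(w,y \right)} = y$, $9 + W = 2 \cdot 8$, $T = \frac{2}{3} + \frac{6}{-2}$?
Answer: $- \frac{805}{3} \approx -268.33$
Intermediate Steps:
$T = - \frac{7}{3}$ ($T = 2 \cdot \frac{1}{3} + 6 \left(- \frac{1}{2}\right) = \frac{2}{3} - 3 = - \frac{7}{3} \approx -2.3333$)
$W = 7$ ($W = -9 + 2 \cdot 8 = -9 + 16 = 7$)
$C{\left(w,y \right)} = \frac{y}{2}$
$\left(C{\left(5,T \right)} + W\right) \left(-46\right) = \left(\frac{1}{2} \left(- \frac{7}{3}\right) + 7\right) \left(-46\right) = \left(- \frac{7}{6} + 7\right) \left(-46\right) = \frac{35}{6} \left(-46\right) = - \frac{805}{3}$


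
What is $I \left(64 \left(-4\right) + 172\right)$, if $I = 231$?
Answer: $-19404$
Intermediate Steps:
$I \left(64 \left(-4\right) + 172\right) = 231 \left(64 \left(-4\right) + 172\right) = 231 \left(-256 + 172\right) = 231 \left(-84\right) = -19404$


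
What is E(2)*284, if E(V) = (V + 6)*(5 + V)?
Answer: 15904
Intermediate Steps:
E(V) = (5 + V)*(6 + V) (E(V) = (6 + V)*(5 + V) = (5 + V)*(6 + V))
E(2)*284 = (30 + 2² + 11*2)*284 = (30 + 4 + 22)*284 = 56*284 = 15904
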